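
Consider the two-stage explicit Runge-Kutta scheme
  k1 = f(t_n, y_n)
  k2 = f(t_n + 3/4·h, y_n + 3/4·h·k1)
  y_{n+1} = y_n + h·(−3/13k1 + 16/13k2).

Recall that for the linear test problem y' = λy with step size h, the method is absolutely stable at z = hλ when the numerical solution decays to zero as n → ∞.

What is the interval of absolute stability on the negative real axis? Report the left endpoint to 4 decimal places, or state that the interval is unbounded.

(-1.0833, 0).

Set f=λy, z=hλ:
  k1=λy_n ⇒ h·k1=z·y_n;  k2=λ(1+3/4z)y_n ⇒ h·k2=z(1+3/4z)y_n
  y_{n+1}/y_n = 1 − 3/13z + 16/13z(1+3/4z) = 1 + z + 12/13z²
  Hence R(z) = 1 + z + 12/13z².

Find x<0 with |R(x)|<1.
x=-1.17: |R|=1.0936
R=1: x+12/13x²=0 ⇒ x=−13/12=-1.0833; min R=1−1/(4·12/13)=0.7292>−1
Confirm numerically:
  x=-0.809: |R|=0.79514 <1
  x=-0.597: |R|=0.73199 <1
  x=-0.500: |R|=0.73077 <1
  x=-1.519: |R|=1.61087 >1
  x=-1.479: |R|=1.54018 >1
  x=-1.223: |R|=1.15767 >1
So |R|<1 on (-1.0833, 0).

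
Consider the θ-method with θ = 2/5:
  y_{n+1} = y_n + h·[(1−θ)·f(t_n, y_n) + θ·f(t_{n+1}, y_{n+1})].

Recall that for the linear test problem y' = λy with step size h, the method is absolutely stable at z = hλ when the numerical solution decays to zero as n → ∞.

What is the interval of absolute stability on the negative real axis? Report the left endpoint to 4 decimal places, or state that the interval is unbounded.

On y'=λy, z=hλ:
  y_{n+1} = y_n + z·[3/5·y_n + 2/5·y_{n+1}] ⇒ (1 − 2/5z)y_{n+1} = (1 + 3/5z)y_n
  so R(z) = (1 + 3/5z)/(1 − 2/5z).

Need |R(x)|<1, x<0.
x=-0.64: |R|=0.4904
R=−1: 1+3/5x = −1+2/5x ⇒ -1/5x=2 ⇒ x=2/(-1/5)=-10.0000
Confirm numerically:
  x=-9.511: |R|=0.97964 <1
  x=-7.444: |R|=0.87148 <1
  x=-6.515: |R|=0.80671 <1
  x=-5.350: |R|=0.70382 <1
  x=-10.244: |R|=1.00957 >1
  x=-10.221: |R|=1.00869 >1
So |R|<1 on (-10.0000, 0).

z∈(-10.0000,0).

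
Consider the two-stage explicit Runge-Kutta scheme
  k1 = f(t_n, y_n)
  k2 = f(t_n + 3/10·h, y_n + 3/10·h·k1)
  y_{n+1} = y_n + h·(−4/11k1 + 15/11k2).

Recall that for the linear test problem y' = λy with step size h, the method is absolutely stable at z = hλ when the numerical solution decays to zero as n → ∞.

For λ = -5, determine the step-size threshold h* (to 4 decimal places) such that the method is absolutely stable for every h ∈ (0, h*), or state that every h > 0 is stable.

With y'=λy (z=hλ):
  k1=λy_n ⇒ h·k1=z·y_n;  k2=λ(1+3/10z)y_n ⇒ h·k2=z(1+3/10z)y_n
  y_{n+1}/y_n = 1 − 4/11z + 15/11z(1+3/10z) = 1 + z + 9/22z²
  Hence R(z) = 1 + z + 9/22z².

Need |R(x)|<1, x<0.
x=-1.14: |R|=0.3917
R=1: x+9/22x²=0 ⇒ x=−22/9=-2.4444; min R=1−1/(4·9/22)=0.3889>−1
Confirm numerically:
  x=-2.041: |R|=0.66314 <1
  x=-1.279: |R|=0.39021 <1
  x=-1.066: |R|=0.39887 <1
  x=-2.822: |R|=1.43587 >1
  x=-2.766: |R|=1.36385 >1
  x=-2.571: |R|=1.13311 >1
So |R|<1 on (-2.4444, 0).

(-2.4444,0); λ=-5 ⇒ h* = (22/9)/5 = 0.4889.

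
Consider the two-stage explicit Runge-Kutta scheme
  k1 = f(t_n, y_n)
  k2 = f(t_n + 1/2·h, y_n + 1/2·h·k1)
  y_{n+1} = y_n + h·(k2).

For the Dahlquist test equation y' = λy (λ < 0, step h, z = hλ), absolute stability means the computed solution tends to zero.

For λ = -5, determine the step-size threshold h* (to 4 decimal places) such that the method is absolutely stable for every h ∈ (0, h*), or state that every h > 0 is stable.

(-2.0000,0); λ=-5 ⇒ h* = (2)/5 = 0.4000.

Set f=λy, z=hλ:
  k1=λy_n ⇒ h·k1=z·y_n;  k2=λ(1+1/2z)y_n ⇒ h·k2=z(1+1/2z)y_n
  y_{n+1}/y_n = 1 + z(1+1/2z) = 1 + z + 1/2z²
  Hence R(z) = 1 + z + 1/2z².

Boundary: |R(x)|=1, x<0.
x=-1.08: |R|=0.5032
R=1: x+1/2x²=0 ⇒ x=−2=-2.0000; min R=1−1/(4·1/2)=0.5000>−1
Confirm numerically:
  x=-1.516: |R|=0.63313 <1
  x=-0.945: |R|=0.50151 <1
  x=-0.893: |R|=0.50572 <1
  x=-0.832: |R|=0.51411 <1
  x=-2.171: |R|=1.18562 >1
  x=-2.132: |R|=1.14071 >1
  x=-2.050: |R|=1.05125 >1
Interval (-2.0000, 0).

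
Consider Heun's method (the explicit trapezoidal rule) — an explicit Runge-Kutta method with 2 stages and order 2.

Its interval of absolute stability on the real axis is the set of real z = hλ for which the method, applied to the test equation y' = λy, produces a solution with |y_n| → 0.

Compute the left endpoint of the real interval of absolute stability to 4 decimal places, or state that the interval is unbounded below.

On y'=λy, z=hλ:
  order 2, 2-stage ⇒ R(z)=1+z+z^2/2
  (e.g. R(-1.72)=0.75920, |R|=0.75920)

Boundary: |R(x)|=1, x<0.
x=-1.72: |R|=0.7592
|R(-1.87)|=0.8785 |R(-1.72)|=0.7592 |R(-1.68)|=0.7312
Bisect:
  x_lo=-2.3445 |R|=1.4039  x_hi=-0.0876 |R|=0.9162
  mid=-1.21606 |R|=0.52334 →hi
  mid=-1.78029 |R|=0.80442 →hi
  mid=-2.06240 |R|=1.06435 →lo
  mid=-1.92134 |R|=0.92444 →hi
  mid=-1.99187 |R|=0.99191 →hi
  mid=-2.02714 |R|=1.02751 →lo
  mid=-2.00951 |R|=1.00955 →lo
  ...
  [-2.00000,-1.99986] ⇒ x*=-2.0000
Stable set (-2.0000, 0).

left endpoint -2.0000.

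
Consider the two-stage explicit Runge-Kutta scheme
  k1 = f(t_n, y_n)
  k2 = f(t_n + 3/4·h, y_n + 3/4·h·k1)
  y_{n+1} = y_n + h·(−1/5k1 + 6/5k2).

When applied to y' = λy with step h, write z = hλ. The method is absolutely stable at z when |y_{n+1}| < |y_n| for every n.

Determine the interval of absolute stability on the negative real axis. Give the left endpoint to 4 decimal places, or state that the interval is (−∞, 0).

With y'=λy (z=hλ):
  k1=λy_n ⇒ h·k1=z·y_n;  k2=λ(1+3/4z)y_n ⇒ h·k2=z(1+3/4z)y_n
  y_{n+1}/y_n = 1 − 1/5z + 6/5z(1+3/4z) = 1 + z + 9/10z²
  ⇒ R(z) = 1 + z + 9/10z².

Solve |R(x)|<1 on ℝ⁻.
x=-0.43: |R|=0.7364
R=1: x+9/10x²=0 ⇒ x=−10/9=-1.1111; min R=1−1/(4·9/10)=0.7222>−1
Confirm numerically:
  x=-0.780: |R|=0.76756 <1
  x=-0.703: |R|=0.74179 <1
  x=-0.662: |R|=0.73242 <1
  x=-0.582: |R|=0.72285 <1
  x=-1.407: |R|=1.37468 >1
  x=-1.355: |R|=1.29742 >1
Stable set (-1.1111, 0).

z∈(-1.1111,0).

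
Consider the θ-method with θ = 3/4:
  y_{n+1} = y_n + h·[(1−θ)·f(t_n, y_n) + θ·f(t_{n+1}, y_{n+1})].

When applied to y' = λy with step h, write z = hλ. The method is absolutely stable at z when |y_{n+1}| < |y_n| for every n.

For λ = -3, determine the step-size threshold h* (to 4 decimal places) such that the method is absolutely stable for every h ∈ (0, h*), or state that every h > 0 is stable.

interval (−∞, 0). Any h>0 works for λ=-3.

With y'=λy (z=hλ):
  y_{n+1} = y_n + z·[1/4·y_n + 3/4·y_{n+1}] ⇒ (1 − 3/4z)y_{n+1} = (1 + 1/4z)y_n
  R(z) = (1 + 1/4z)/(1 − 3/4z).

Solve |R(x)|<1 on ℝ⁻.
x=-1.08: |R|=0.4033
x=-2: |R|=0.2000
x=-10: |R|=0.1765
x=-100: |R|=0.3158
θ=3/4≥1/2 ⇒ |1+1/4x|<|1−3/4x| ∀x<0 ⇒ unbounded interval.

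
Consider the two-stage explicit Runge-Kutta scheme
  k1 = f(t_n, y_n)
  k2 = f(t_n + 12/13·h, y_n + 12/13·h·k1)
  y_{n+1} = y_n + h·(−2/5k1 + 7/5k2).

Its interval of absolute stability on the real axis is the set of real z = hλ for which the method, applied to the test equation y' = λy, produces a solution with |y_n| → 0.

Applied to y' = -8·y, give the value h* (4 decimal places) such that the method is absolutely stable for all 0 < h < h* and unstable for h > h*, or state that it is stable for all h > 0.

(-0.7738,0); λ=-8 ⇒ h* = (65/84)/8 = 0.0967.

With y'=λy (z=hλ):
  k1=λy_n ⇒ h·k1=z·y_n;  k2=λ(1+12/13z)y_n ⇒ h·k2=z(1+12/13z)y_n
  y_{n+1}/y_n = 1 − 2/5z + 7/5z(1+12/13z) = 1 + z + 84/65z²
  ⇒ R(z) = 1 + z + 84/65z².

Boundary: |R(x)|=1, x<0.
x=-1.53: |R|=2.4952
R=1: x+84/65x²=0 ⇒ x=−65/84=-0.7738; min R=1−1/(4·84/65)=0.8065>−1
Confirm numerically:
  x=-0.559: |R|=0.84482 <1
  x=-0.463: |R|=0.81403 <1
  x=-0.453: |R|=0.81219 <1
  x=-0.390: |R|=0.80656 <1
  x=-1.232: |R|=1.72950 >1
  x=-1.064: |R|=1.39902 >1
  x=-1.011: |R|=1.30989 >1
Interval (-0.7738, 0).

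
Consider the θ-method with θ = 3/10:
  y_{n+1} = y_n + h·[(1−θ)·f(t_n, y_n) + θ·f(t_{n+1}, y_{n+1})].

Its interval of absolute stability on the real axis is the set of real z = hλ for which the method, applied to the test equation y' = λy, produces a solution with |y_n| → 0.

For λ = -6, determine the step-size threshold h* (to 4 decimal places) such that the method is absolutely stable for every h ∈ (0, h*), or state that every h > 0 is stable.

With y'=λy (z=hλ):
  y_{n+1} = y_n + z·[7/10·y_n + 3/10·y_{n+1}] ⇒ (1 − 3/10z)y_{n+1} = (1 + 7/10z)y_n
  so R(z) = (1 + 7/10z)/(1 − 3/10z).

Solve |R(x)|<1 on ℝ⁻.
x=-1.75: |R|=0.1475
R=−1: 1+7/10x = −1+3/10x ⇒ -2/5x=2 ⇒ x=2/(-2/5)=-5.0000
Confirm numerically:
  x=-4.929: |R|=0.98854 <1
  x=-3.301: |R|=0.65854 <1
  x=-2.907: |R|=0.55280 <1
  x=-2.245: |R|=0.34150 <1
  x=-5.520: |R|=1.07831 >1
  x=-5.230: |R|=1.03581 >1
  x=-5.165: |R|=1.02589 >1
Interval (-5.0000, 0).

(-5.0000,0); λ=-6 ⇒ h* = (5)/6 = 0.8333.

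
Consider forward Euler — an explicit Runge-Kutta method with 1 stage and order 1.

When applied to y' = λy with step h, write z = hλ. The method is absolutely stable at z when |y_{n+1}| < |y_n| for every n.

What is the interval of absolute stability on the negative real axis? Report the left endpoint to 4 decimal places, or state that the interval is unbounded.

(-2.0000, 0).

With y'=λy (z=hλ):
  order 1, 1-stage ⇒ R(z)=1+z
  (e.g. R(-1.68)=-0.68000, |R|=0.68000)

Need |R(x)|<1, x<0.
x=-1.68: |R|=0.6800
|R(-2.33)|=1.3300 |R(-1)|=0.0000 |R(-0.65)|=0.3500
Bisect:
  x_lo=-2.5441 |R|=1.5441  x_hi=-0.2639 |R|=0.7361
  mid=-1.40401 |R|=0.40401 →hi
  mid=-1.97408 |R|=0.97408 →hi
  mid=-2.25911 |R|=1.25911 →lo
  mid=-2.11660 |R|=1.11660 →lo
  mid=-2.04534 |R|=1.04534 →lo
  mid=-2.00971 |R|=1.00971 →lo
  mid=-1.99189 |R|=0.99189 →hi
  mid=-2.00080 |R|=1.00080 →lo
  mid=-1.99635 |R|=0.99635 →hi
  ...
  [-2.00010,-1.99996] ⇒ x*=-2.0000
Interval (-2.0000, 0).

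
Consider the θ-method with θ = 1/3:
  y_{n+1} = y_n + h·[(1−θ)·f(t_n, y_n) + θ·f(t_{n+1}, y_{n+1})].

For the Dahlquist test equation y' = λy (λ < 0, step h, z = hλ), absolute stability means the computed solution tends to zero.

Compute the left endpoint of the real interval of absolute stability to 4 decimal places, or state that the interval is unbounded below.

left endpoint -6.0000.

With y'=λy (z=hλ):
  y_{n+1} = y_n + z·[2/3·y_n + 1/3·y_{n+1}] ⇒ (1 − 1/3z)y_{n+1} = (1 + 2/3z)y_n
  so R(z) = (1 + 2/3z)/(1 − 1/3z).

Find x<0 with |R(x)|<1.
x=-0.86: |R|=0.3316
R=−1: 1+2/3x = −1+1/3x ⇒ -1/3x=2 ⇒ x=2/(-1/3)=-6.0000
Confirm numerically:
  x=-5.149: |R|=0.89557 <1
  x=-4.670: |R|=0.82660 <1
  x=-4.555: |R|=0.80874 <1
  x=-3.580: |R|=0.63222 <1
  x=-6.376: |R|=1.04010 >1
  x=-6.150: |R|=1.01639 >1
  x=-6.061: |R|=1.00673 >1
So |R|<1 on (-6.0000, 0).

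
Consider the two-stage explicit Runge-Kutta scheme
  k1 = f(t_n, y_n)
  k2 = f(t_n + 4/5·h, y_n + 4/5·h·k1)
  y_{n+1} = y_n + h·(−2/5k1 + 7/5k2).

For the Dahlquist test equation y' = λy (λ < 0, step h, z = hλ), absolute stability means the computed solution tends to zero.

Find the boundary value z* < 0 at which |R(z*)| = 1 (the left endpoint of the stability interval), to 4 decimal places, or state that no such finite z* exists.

Set f=λy, z=hλ:
  k1=λy_n ⇒ h·k1=z·y_n;  k2=λ(1+4/5z)y_n ⇒ h·k2=z(1+4/5z)y_n
  y_{n+1}/y_n = 1 − 2/5z + 7/5z(1+4/5z) = 1 + z + 28/25z²
  ⇒ R(z) = 1 + z + 28/25z².

Boundary: |R(x)|=1, x<0.
x=-0.38: |R|=0.7817
R=1: x+28/25x²=0 ⇒ x=−25/28=-0.8929; min R=1−1/(4·28/25)=0.7768>−1
Confirm numerically:
  x=-0.859: |R|=0.96743 <1
  x=-0.762: |R|=0.88832 <1
  x=-0.372: |R|=0.78299 <1
  x=-1.452: |R|=1.90930 >1
  x=-0.984: |R|=1.10045 >1
Stable set (-0.8929, 0).

left endpoint -0.8929.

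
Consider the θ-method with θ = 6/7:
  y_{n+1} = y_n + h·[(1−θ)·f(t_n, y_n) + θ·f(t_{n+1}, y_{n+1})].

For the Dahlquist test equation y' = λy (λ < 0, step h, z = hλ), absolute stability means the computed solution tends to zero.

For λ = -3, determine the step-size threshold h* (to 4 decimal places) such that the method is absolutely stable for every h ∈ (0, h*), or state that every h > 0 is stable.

interval (−∞, 0). Any h>0 works for λ=-3.

With y'=λy (z=hλ):
  y_{n+1} = y_n + z·[1/7·y_n + 6/7·y_{n+1}] ⇒ (1 − 6/7z)y_{n+1} = (1 + 1/7z)y_n
  Hence R(z) = (1 + 1/7z)/(1 − 6/7z).

Boundary: |R(x)|=1, x<0.
x=-1.33: |R|=0.3785
x=-2: |R|=0.2632
x=-10: |R|=0.0448
x=-100: |R|=0.1532
θ=6/7≥1/2 ⇒ |1+1/7x|<|1−6/7x| ∀x<0 ⇒ stable on all of ℝ⁻.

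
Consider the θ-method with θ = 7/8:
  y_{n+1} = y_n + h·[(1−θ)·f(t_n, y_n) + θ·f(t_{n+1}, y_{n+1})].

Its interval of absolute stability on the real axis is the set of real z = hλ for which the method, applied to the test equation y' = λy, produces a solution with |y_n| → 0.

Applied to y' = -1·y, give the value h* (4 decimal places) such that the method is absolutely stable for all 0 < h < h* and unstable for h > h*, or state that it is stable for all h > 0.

interval (−∞, 0). Any h>0 works for λ=-1.

Set f=λy, z=hλ:
  y_{n+1} = y_n + z·[1/8·y_n + 7/8·y_{n+1}] ⇒ (1 − 7/8z)y_{n+1} = (1 + 1/8z)y_n
  ⇒ R(z) = (1 + 1/8z)/(1 − 7/8z).

Need |R(x)|<1, x<0.
x=-1.21: |R|=0.4123
x=-2: |R|=0.2727
x=-10: |R|=0.0256
x=-100: |R|=0.1299
θ=7/8≥1/2 ⇒ |1+1/8x|<|1−7/8x| ∀x<0 ⇒ stable on all of ℝ⁻.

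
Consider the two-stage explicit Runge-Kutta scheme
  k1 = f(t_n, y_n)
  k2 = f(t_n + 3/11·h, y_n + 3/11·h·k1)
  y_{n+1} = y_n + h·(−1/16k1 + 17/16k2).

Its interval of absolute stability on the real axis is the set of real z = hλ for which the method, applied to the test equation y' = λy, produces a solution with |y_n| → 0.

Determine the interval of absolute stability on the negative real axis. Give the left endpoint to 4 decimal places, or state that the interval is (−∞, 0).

Set f=λy, z=hλ:
  k1=λy_n ⇒ h·k1=z·y_n;  k2=λ(1+3/11z)y_n ⇒ h·k2=z(1+3/11z)y_n
  y_{n+1}/y_n = 1 − 1/16z + 17/16z(1+3/11z) = 1 + z + 51/176z²
  so R(z) = 1 + z + 51/176z².

Boundary: |R(x)|=1, x<0.
x=-1.44: |R|=0.1609
R=1: x+51/176x²=0 ⇒ x=−176/51=-3.4510; min R=1−1/(4·51/176)=0.1373>−1
Confirm numerically:
  x=-3.042: |R|=0.63949 <1
  x=-2.331: |R|=0.24350 <1
  x=-1.935: |R|=0.14997 <1
  x=-1.432: |R|=0.16221 <1
  x=-3.774: |R|=1.35325 >1
  x=-3.621: |R|=1.17840 >1
  x=-3.549: |R|=1.10080 >1
Stable set (-3.4510, 0).

(-3.4510, 0).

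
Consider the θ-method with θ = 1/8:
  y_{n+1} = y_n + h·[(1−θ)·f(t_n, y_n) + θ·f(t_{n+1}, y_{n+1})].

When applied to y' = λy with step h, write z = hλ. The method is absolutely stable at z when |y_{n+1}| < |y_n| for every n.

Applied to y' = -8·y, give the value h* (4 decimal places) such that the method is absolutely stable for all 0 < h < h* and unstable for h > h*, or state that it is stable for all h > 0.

(-2.6667,0); λ=-8 ⇒ h* = (8/3)/8 = 0.3333.

With y'=λy (z=hλ):
  y_{n+1} = y_n + z·[7/8·y_n + 1/8·y_{n+1}] ⇒ (1 − 1/8z)y_{n+1} = (1 + 7/8z)y_n
  Hence R(z) = (1 + 7/8z)/(1 − 1/8z).

Need |R(x)|<1, x<0.
x=-0.86: |R|=0.2235
R=−1: 1+7/8x = −1+1/8x ⇒ -3/4x=2 ⇒ x=2/(-3/4)=-2.6667
Confirm numerically:
  x=-2.161: |R|=0.70141 <1
  x=-1.776: |R|=0.45336 <1
  x=-1.730: |R|=0.42240 <1
  x=-2.897: |R|=1.12682 >1
  x=-2.883: |R|=1.11927 >1
  x=-2.755: |R|=1.04928 >1
Interval (-2.6667, 0).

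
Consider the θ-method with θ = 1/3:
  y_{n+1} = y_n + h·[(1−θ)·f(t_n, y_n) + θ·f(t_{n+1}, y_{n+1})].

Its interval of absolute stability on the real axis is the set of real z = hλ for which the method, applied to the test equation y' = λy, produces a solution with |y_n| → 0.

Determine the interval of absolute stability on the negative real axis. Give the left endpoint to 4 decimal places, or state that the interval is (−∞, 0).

z∈(-6.0000,0).

Set f=λy, z=hλ:
  y_{n+1} = y_n + z·[2/3·y_n + 1/3·y_{n+1}] ⇒ (1 − 1/3z)y_{n+1} = (1 + 2/3z)y_n
  so R(z) = (1 + 2/3z)/(1 − 1/3z).

Need |R(x)|<1, x<0.
x=-0.51: |R|=0.5641
R=−1: 1+2/3x = −1+1/3x ⇒ -1/3x=2 ⇒ x=2/(-1/3)=-6.0000
Confirm numerically:
  x=-4.533: |R|=0.80526 <1
  x=-4.494: |R|=0.79904 <1
  x=-3.606: |R|=0.63760 <1
  x=-2.765: |R|=0.43886 <1
  x=-6.401: |R|=1.04266 >1
  x=-6.191: |R|=1.02078 >1
Stable set (-6.0000, 0).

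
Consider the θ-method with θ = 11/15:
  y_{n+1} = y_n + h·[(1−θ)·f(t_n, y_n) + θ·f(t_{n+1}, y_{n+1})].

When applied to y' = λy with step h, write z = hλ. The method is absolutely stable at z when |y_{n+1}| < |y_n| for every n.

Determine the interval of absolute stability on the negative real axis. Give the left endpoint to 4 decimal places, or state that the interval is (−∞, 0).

Test eqn y'=λy, z=hλ:
  y_{n+1} = y_n + z·[4/15·y_n + 11/15·y_{n+1}] ⇒ (1 − 11/15z)y_{n+1} = (1 + 4/15z)y_n
  so R(z) = (1 + 4/15z)/(1 − 11/15z).

Boundary: |R(x)|=1, x<0.
x=-0.45: |R|=0.6617
x=-2: |R|=0.1892
x=-10: |R|=0.2000
x=-100: |R|=0.3453
θ=11/15≥1/2 ⇒ |1+4/15x|<|1−11/15x| ∀x<0 ⇒ stable on all of ℝ⁻.

unbounded; (−∞, 0).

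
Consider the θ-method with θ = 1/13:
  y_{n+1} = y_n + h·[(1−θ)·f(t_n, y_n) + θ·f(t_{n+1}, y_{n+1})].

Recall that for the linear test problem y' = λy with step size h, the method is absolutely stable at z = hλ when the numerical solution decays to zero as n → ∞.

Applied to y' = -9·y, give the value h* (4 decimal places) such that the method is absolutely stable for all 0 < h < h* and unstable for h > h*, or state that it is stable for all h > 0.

(-2.3636,0); λ=-9 ⇒ h* = (26/11)/9 = 0.2626.

With y'=λy (z=hλ):
  y_{n+1} = y_n + z·[12/13·y_n + 1/13·y_{n+1}] ⇒ (1 − 1/13z)y_{n+1} = (1 + 12/13z)y_n
  ⇒ R(z) = (1 + 12/13z)/(1 − 1/13z).

Solve |R(x)|<1 on ℝ⁻.
x=-0.64: |R|=0.3900
R=−1: 1+12/13x = −1+1/13x ⇒ -11/13x=2 ⇒ x=2/(-11/13)=-2.3636
Confirm numerically:
  x=-2.052: |R|=0.77226 <1
  x=-1.739: |R|=0.53382 <1
  x=-1.555: |R|=0.38887 <1
  x=-1.304: |R|=0.18512 <1
  x=-2.921: |R|=1.38509 >1
  x=-2.844: |R|=1.33350 >1
Interval (-2.3636, 0).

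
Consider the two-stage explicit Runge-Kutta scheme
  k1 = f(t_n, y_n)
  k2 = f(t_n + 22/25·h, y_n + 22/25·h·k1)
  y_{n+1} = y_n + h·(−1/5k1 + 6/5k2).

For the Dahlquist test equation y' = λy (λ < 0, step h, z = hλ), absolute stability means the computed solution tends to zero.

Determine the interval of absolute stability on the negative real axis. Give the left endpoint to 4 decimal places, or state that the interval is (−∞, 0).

(-0.9470, 0).

Set f=λy, z=hλ:
  k1=λy_n ⇒ h·k1=z·y_n;  k2=λ(1+22/25z)y_n ⇒ h·k2=z(1+22/25z)y_n
  y_{n+1}/y_n = 1 − 1/5z + 6/5z(1+22/25z) = 1 + z + 132/125z²
  so R(z) = 1 + z + 132/125z².

Solve |R(x)|<1 on ℝ⁻.
x=-0.46: |R|=0.7634
R=1: x+132/125x²=0 ⇒ x=−125/132=-0.9470; min R=1−1/(4·132/125)=0.7633>−1
Confirm numerically:
  x=-0.659: |R|=0.79960 <1
  x=-0.653: |R|=0.79729 <1
  x=-0.614: |R|=0.78411 <1
  x=-1.455: |R|=1.78058 >1
  x=-1.039: |R|=1.10097 >1
So |R|<1 on (-0.9470, 0).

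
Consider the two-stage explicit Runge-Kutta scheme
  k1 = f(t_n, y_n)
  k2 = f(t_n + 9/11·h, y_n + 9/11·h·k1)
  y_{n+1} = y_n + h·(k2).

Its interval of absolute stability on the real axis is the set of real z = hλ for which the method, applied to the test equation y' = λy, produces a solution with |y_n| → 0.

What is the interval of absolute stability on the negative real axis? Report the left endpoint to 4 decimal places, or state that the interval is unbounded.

(-1.2222, 0).

Set f=λy, z=hλ:
  k1=λy_n ⇒ h·k1=z·y_n;  k2=λ(1+9/11z)y_n ⇒ h·k2=z(1+9/11z)y_n
  y_{n+1}/y_n = 1 + z(1+9/11z) = 1 + z + 9/11z²
  R(z) = 1 + z + 9/11z².

Boundary: |R(x)|=1, x<0.
x=-0.39: |R|=0.7344
R=1: x+9/11x²=0 ⇒ x=−11/9=-1.2222; min R=1−1/(4·9/11)=0.6944>−1
Confirm numerically:
  x=-1.092: |R|=0.88365 <1
  x=-0.519: |R|=0.70139 <1
  x=-0.496: |R|=0.70529 <1
  x=-1.525: |R|=1.37778 >1
  x=-1.289: |R|=1.07043 >1
Interval (-1.2222, 0).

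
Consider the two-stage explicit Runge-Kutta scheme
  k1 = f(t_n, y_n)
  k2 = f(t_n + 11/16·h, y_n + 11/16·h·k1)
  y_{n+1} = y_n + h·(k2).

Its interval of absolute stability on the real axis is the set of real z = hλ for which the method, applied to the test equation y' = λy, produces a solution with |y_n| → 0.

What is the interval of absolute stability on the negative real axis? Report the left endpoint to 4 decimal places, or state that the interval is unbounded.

On y'=λy, z=hλ:
  k1=λy_n ⇒ h·k1=z·y_n;  k2=λ(1+11/16z)y_n ⇒ h·k2=z(1+11/16z)y_n
  y_{n+1}/y_n = 1 + z(1+11/16z) = 1 + z + 11/16z²
  R(z) = 1 + z + 11/16z².

Need |R(x)|<1, x<0.
x=-1.77: |R|=1.3839
R=1: x+11/16x²=0 ⇒ x=−16/11=-1.4545; min R=1−1/(4·11/16)=0.6364>−1
Confirm numerically:
  x=-1.422: |R|=0.96818 <1
  x=-1.411: |R|=0.95776 <1
  x=-1.298: |R|=0.86030 <1
  x=-1.169: |R|=0.77051 <1
  x=-1.896: |R|=1.57544 >1
  x=-1.822: |R|=1.46028 >1
  x=-1.492: |R|=1.03842 >1
Stable set (-1.4545, 0).

z∈(-1.4545,0).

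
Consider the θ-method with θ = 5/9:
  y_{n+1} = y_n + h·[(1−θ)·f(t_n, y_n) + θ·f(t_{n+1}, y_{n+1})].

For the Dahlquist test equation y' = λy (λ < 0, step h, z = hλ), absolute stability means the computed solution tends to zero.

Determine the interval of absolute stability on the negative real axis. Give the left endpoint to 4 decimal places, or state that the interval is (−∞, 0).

Test eqn y'=λy, z=hλ:
  y_{n+1} = y_n + z·[4/9·y_n + 5/9·y_{n+1}] ⇒ (1 − 5/9z)y_{n+1} = (1 + 4/9z)y_n
  Hence R(z) = (1 + 4/9z)/(1 − 5/9z).

Find x<0 with |R(x)|<1.
x=-0.69: |R|=0.5012
x=-2: |R|=0.0526
x=-10: |R|=0.5254
x=-100: |R|=0.7682
θ=5/9≥1/2 ⇒ |1+4/9x|<|1−5/9x| ∀x<0 ⇒ interval (−∞,0).

unbounded; (−∞, 0).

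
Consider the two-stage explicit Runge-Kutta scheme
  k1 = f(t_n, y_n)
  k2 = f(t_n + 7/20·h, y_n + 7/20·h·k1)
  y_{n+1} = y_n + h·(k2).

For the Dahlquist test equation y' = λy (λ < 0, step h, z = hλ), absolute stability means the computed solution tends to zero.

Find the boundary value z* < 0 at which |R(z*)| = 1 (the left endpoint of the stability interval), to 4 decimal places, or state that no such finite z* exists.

left endpoint -2.8571.

With y'=λy (z=hλ):
  k1=λy_n ⇒ h·k1=z·y_n;  k2=λ(1+7/20z)y_n ⇒ h·k2=z(1+7/20z)y_n
  y_{n+1}/y_n = 1 + z(1+7/20z) = 1 + z + 7/20z²
  Hence R(z) = 1 + z + 7/20z².

Need |R(x)|<1, x<0.
x=-0.76: |R|=0.4422
R=1: x+7/20x²=0 ⇒ x=−20/7=-2.8571; min R=1−1/(4·7/20)=0.2857>−1
Confirm numerically:
  x=-1.780: |R|=0.32894 <1
  x=-1.584: |R|=0.29417 <1
  x=-1.470: |R|=0.28631 <1
  x=-3.429: |R|=1.68631 >1
  x=-3.363: |R|=1.59542 >1
  x=-3.328: |R|=1.54845 >1
Interval (-2.8571, 0).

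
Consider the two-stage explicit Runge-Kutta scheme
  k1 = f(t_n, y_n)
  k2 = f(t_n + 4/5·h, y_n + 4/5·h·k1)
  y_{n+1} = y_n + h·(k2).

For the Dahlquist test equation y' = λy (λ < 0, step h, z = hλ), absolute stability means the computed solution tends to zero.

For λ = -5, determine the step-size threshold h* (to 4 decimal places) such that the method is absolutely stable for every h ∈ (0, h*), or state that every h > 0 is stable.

(-1.2500,0); λ=-5 ⇒ h* = (5/4)/5 = 0.2500.

Set f=λy, z=hλ:
  k1=λy_n ⇒ h·k1=z·y_n;  k2=λ(1+4/5z)y_n ⇒ h·k2=z(1+4/5z)y_n
  y_{n+1}/y_n = 1 + z(1+4/5z) = 1 + z + 4/5z²
  R(z) = 1 + z + 4/5z².

Need |R(x)|<1, x<0.
x=-0.64: |R|=0.6877
R=1: x+4/5x²=0 ⇒ x=−5/4=-1.2500; min R=1−1/(4·4/5)=0.6875>−1
Confirm numerically:
  x=-1.204: |R|=0.95569 <1
  x=-1.007: |R|=0.80424 <1
  x=-0.878: |R|=0.73871 <1
  x=-1.656: |R|=1.53787 >1
  x=-1.384: |R|=1.14836 >1
Interval (-1.2500, 0).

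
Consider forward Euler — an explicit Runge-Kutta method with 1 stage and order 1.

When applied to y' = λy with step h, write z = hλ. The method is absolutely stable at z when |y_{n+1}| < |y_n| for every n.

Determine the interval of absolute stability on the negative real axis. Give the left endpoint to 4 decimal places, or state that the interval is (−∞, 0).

z∈(-2.0000,0).

With y'=λy (z=hλ):
  order 1, 1-stage ⇒ R(z)=1+z
  (e.g. R(-1.36)=-0.36000, |R|=0.36000)

Solve |R(x)|<1 on ℝ⁻.
x=-1.36: |R|=0.3600
|R(-1.97)|=0.9700 |R(-1.84)|=0.8400 |R(-1.12)|=0.1200
Bisect:
  x_lo=-2.3520 |R|=1.3520  x_hi=-0.1004 |R|=0.8996
  mid=-1.22619 |R|=0.22619 →hi
  mid=-1.78909 |R|=0.78909 →hi
  mid=-2.07054 |R|=1.07054 →lo
  mid=-1.92981 |R|=0.92981 →hi
  mid=-2.00018 |R|=1.00018 →lo
  mid=-1.96500 |R|=0.96500 →hi
  mid=-1.98259 |R|=0.98259 →hi
  mid=-1.99138 |R|=0.99138 →hi
  mid=-1.99578 |R|=0.99578 →hi
  ...
  [-2.00004,-1.99990] ⇒ x*=-2.0000
Stable set (-2.0000, 0).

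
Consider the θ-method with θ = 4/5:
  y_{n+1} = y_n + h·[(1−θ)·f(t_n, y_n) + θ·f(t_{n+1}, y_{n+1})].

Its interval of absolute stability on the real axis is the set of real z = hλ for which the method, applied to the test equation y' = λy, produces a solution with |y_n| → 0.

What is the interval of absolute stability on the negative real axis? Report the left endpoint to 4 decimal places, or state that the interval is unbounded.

Set f=λy, z=hλ:
  y_{n+1} = y_n + z·[1/5·y_n + 4/5·y_{n+1}] ⇒ (1 − 4/5z)y_{n+1} = (1 + 1/5z)y_n
  R(z) = (1 + 1/5z)/(1 − 4/5z).

Need |R(x)|<1, x<0.
x=-0.35: |R|=0.7266
x=-2: |R|=0.2308
x=-10: |R|=0.1111
x=-100: |R|=0.2346
θ=4/5≥1/2 ⇒ |1+1/5x|<|1−4/5x| ∀x<0 ⇒ interval (−∞,0).

unbounded; (−∞, 0).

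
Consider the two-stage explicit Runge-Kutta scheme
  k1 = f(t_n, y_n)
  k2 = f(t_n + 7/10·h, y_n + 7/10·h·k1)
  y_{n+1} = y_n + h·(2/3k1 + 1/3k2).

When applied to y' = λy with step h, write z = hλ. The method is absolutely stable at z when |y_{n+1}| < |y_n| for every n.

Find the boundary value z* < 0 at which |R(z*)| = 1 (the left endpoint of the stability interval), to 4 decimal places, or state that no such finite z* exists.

left endpoint -4.2857.

With y'=λy (z=hλ):
  k1=λy_n ⇒ h·k1=z·y_n;  k2=λ(1+7/10z)y_n ⇒ h·k2=z(1+7/10z)y_n
  y_{n+1}/y_n = 1 + 2/3z + 1/3z(1+7/10z) = 1 + z + 7/30z²
  so R(z) = 1 + z + 7/30z².

Need |R(x)|<1, x<0.
x=-0.69: |R|=0.4211
R=1: x+7/30x²=0 ⇒ x=−30/7=-4.2857; min R=1−1/(4·7/30)=-0.0714>−1
Confirm numerically:
  x=-3.866: |R|=0.62139 <1
  x=-3.473: |R|=0.34140 <1
  x=-2.113: |R|=0.07122 <1
  x=-1.976: |R|=0.06493 <1
  x=-4.749: |R|=1.51337 >1
  x=-4.524: |R|=1.25153 >1
Interval (-4.2857, 0).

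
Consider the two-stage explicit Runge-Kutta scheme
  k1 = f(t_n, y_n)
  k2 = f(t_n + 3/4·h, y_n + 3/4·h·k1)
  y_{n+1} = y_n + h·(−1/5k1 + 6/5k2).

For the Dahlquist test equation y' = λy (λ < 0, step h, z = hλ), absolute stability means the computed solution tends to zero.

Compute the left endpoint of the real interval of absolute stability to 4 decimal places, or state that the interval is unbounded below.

left endpoint -1.1111.

With y'=λy (z=hλ):
  k1=λy_n ⇒ h·k1=z·y_n;  k2=λ(1+3/4z)y_n ⇒ h·k2=z(1+3/4z)y_n
  y_{n+1}/y_n = 1 − 1/5z + 6/5z(1+3/4z) = 1 + z + 9/10z²
  R(z) = 1 + z + 9/10z².

Need |R(x)|<1, x<0.
x=-1.44: |R|=1.4262
R=1: x+9/10x²=0 ⇒ x=−10/9=-1.1111; min R=1−1/(4·9/10)=0.7222>−1
Confirm numerically:
  x=-1.013: |R|=0.91055 <1
  x=-0.986: |R|=0.88898 <1
  x=-0.563: |R|=0.72227 <1
  x=-1.684: |R|=1.86827 >1
  x=-1.345: |R|=1.28312 >1
Stable set (-1.1111, 0).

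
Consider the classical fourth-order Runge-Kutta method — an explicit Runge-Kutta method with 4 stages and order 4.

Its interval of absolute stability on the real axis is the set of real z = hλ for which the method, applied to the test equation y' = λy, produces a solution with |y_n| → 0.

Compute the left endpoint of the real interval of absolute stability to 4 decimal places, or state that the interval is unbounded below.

left endpoint -2.7853.

With y'=λy (z=hλ):
  order 4, 4-stage ⇒ R(z)=1+z+z^2/2+z^3/6+z^4/24
  (e.g. R(-1.66)=0.27181, |R|=0.27181)

Boundary: |R(x)|=1, x<0.
x=-1.66: |R|=0.2718
|R(-2.64)|=0.8021 |R(-2.14)|=0.3903 |R(-0.74)|=0.4788
Bisect:
  x_lo=-3.2623 |R|=1.9919  x_hi=-0.3016 |R|=0.7396
  mid=-1.78197 |R|=0.28279 →hi
  mid=-2.52214 |R|=0.67052 →hi
  mid=-2.89223 |R|=1.17357 →lo
  mid=-2.70719 |R|=0.88848 →hi
  mid=-2.79971 |R|=1.02195 →lo
  mid=-2.75345 |R|=0.95304 →hi
  mid=-2.77658 |R|=0.98694 →hi
  mid=-2.78814 |R|=1.00430 →lo
  mid=-2.78236 |R|=0.99559 →hi
  ...
  [-2.78543,-2.78525] ⇒ x*=-2.7853
Stable set (-2.7853, 0).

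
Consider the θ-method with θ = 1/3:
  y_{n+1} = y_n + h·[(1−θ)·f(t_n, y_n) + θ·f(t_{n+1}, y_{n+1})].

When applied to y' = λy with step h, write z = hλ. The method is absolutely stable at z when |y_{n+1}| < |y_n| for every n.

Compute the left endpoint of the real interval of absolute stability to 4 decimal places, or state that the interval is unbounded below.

Set f=λy, z=hλ:
  y_{n+1} = y_n + z·[2/3·y_n + 1/3·y_{n+1}] ⇒ (1 − 1/3z)y_{n+1} = (1 + 2/3z)y_n
  so R(z) = (1 + 2/3z)/(1 − 1/3z).

Boundary: |R(x)|=1, x<0.
x=-0.66: |R|=0.4590
R=−1: 1+2/3x = −1+1/3x ⇒ -1/3x=2 ⇒ x=2/(-1/3)=-6.0000
Confirm numerically:
  x=-4.973: |R|=0.87119 <1
  x=-4.712: |R|=0.83299 <1
  x=-4.274: |R|=0.76272 <1
  x=-3.121: |R|=0.52965 <1
  x=-6.458: |R|=1.04842 >1
  x=-6.235: |R|=1.02545 >1
So |R|<1 on (-6.0000, 0).

z* = -6.0000.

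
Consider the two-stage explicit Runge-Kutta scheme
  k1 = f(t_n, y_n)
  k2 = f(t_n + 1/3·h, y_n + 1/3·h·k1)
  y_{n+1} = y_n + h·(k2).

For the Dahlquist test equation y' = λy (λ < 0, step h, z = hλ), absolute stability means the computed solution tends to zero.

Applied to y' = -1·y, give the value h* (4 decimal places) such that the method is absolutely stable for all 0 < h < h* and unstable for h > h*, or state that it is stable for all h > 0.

(-3.0000,0); λ=-1 ⇒ h* = (3)/1 = 3.0000.

Set f=λy, z=hλ:
  k1=λy_n ⇒ h·k1=z·y_n;  k2=λ(1+1/3z)y_n ⇒ h·k2=z(1+1/3z)y_n
  y_{n+1}/y_n = 1 + z(1+1/3z) = 1 + z + 1/3z²
  ⇒ R(z) = 1 + z + 1/3z².

Need |R(x)|<1, x<0.
x=-1.1: |R|=0.3033
R=1: x+1/3x²=0 ⇒ x=−3=-3.0000; min R=1−1/(4·1/3)=0.2500>−1
Confirm numerically:
  x=-2.593: |R|=0.64822 <1
  x=-1.787: |R|=0.27746 <1
  x=-1.371: |R|=0.25555 <1
  x=-1.340: |R|=0.25853 <1
  x=-3.150: |R|=1.15750 >1
  x=-3.058: |R|=1.05912 >1
So |R|<1 on (-3.0000, 0).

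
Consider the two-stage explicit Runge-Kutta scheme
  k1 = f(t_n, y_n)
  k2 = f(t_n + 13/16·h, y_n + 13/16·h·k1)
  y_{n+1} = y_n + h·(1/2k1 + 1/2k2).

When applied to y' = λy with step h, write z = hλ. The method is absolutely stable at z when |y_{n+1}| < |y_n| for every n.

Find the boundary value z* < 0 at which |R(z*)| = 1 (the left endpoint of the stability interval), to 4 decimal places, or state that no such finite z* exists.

left endpoint -2.4615.

With y'=λy (z=hλ):
  k1=λy_n ⇒ h·k1=z·y_n;  k2=λ(1+13/16z)y_n ⇒ h·k2=z(1+13/16z)y_n
  y_{n+1}/y_n = 1 + 1/2z + 1/2z(1+13/16z) = 1 + z + 13/32z²
  so R(z) = 1 + z + 13/32z².

Need |R(x)|<1, x<0.
x=-0.96: |R|=0.4144
R=1: x+13/32x²=0 ⇒ x=−32/13=-2.4615; min R=1−1/(4·13/32)=0.3846>−1
Confirm numerically:
  x=-2.359: |R|=0.90173 <1
  x=-2.310: |R|=0.85779 <1
  x=-1.905: |R|=0.56929 <1
  x=-3.054: |R|=1.73506 >1
  x=-3.038: |R|=1.71146 >1
Interval (-2.4615, 0).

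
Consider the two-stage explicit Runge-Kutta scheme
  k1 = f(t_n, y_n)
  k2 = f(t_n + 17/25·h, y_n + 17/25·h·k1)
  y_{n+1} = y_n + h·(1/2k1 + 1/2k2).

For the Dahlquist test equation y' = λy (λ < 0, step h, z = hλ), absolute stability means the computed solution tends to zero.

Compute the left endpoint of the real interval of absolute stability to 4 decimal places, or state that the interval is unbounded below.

Set f=λy, z=hλ:
  k1=λy_n ⇒ h·k1=z·y_n;  k2=λ(1+17/25z)y_n ⇒ h·k2=z(1+17/25z)y_n
  y_{n+1}/y_n = 1 + 1/2z + 1/2z(1+17/25z) = 1 + z + 17/50z²
  ⇒ R(z) = 1 + z + 17/50z².

Boundary: |R(x)|=1, x<0.
x=-0.46: |R|=0.6119
R=1: x+17/50x²=0 ⇒ x=−50/17=-2.9412; min R=1−1/(4·17/50)=0.2647>−1
Confirm numerically:
  x=-2.329: |R|=0.51524 <1
  x=-1.948: |R|=0.34220 <1
  x=-1.563: |R|=0.26761 <1
  x=-1.364: |R|=0.26857 <1
  x=-3.469: |R|=1.62255 >1
  x=-3.038: |R|=1.10001 >1
Stable set (-2.9412, 0).

z* = -2.9412.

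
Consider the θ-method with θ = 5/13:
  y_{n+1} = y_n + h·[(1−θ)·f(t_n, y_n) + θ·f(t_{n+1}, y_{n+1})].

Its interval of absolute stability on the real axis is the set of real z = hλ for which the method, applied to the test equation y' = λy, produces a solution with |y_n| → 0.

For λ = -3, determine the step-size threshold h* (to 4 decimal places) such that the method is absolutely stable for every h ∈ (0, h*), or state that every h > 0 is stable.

On y'=λy, z=hλ:
  y_{n+1} = y_n + z·[8/13·y_n + 5/13·y_{n+1}] ⇒ (1 − 5/13z)y_{n+1} = (1 + 8/13z)y_n
  Hence R(z) = (1 + 8/13z)/(1 − 5/13z).

Solve |R(x)|<1 on ℝ⁻.
x=-1.02: |R|=0.2674
R=−1: 1+8/13x = −1+5/13x ⇒ -3/13x=2 ⇒ x=2/(-3/13)=-8.6667
Confirm numerically:
  x=-8.407: |R|=0.98585 <1
  x=-8.354: |R|=0.98287 <1
  x=-5.540: |R|=0.76953 <1
  x=-9.251: |R|=1.02958 >1
  x=-9.218: |R|=1.02799 >1
Stable set (-8.6667, 0).

(-8.6667,0); λ=-3 ⇒ h* = (26/3)/3 = 2.8889.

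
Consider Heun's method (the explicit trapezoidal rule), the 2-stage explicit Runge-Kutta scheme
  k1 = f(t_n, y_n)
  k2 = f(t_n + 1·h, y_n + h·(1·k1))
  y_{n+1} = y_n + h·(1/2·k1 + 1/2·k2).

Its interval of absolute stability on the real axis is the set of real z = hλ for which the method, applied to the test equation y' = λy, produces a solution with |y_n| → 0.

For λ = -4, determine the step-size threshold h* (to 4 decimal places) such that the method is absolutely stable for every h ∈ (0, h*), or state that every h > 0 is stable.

(-2.0000,0); λ=-4 ⇒ h* = 0.5000.

With y'=λy (z=hλ):
  order 2, 2-stage ⇒ R(z)=1+z+z^2/2
  (e.g. R(-0.33)=0.72445, |R|=0.72445)

Find x<0 with |R(x)|<1.
x=-0.33: |R|=0.7245
|R(-1.57)|=0.6624 |R(-0.9)|=0.5050 |R(-0.73)|=0.5364
Bisect:
  x_lo=-2.5321 |R|=1.6737  x_hi=-0.2938 |R|=0.7493
  mid=-1.41296 |R|=0.58527 →hi
  mid=-1.97253 |R|=0.97290 →hi
  mid=-2.25231 |R|=1.28414 →lo
  mid=-2.11242 |R|=1.11874 →lo
  mid=-2.04247 |R|=1.04337 →lo
  mid=-2.00750 |R|=1.00753 →lo
  mid=-1.99001 |R|=0.99006 →hi
  mid=-1.99876 |R|=0.99876 →hi
  mid=-2.00313 |R|=1.00313 →lo
  mid=-2.00094 |R|=1.00094 →lo
  ...
  [-2.00012,-1.99999] ⇒ x*=-2.0000
So |R|<1 on (-2.0000, 0).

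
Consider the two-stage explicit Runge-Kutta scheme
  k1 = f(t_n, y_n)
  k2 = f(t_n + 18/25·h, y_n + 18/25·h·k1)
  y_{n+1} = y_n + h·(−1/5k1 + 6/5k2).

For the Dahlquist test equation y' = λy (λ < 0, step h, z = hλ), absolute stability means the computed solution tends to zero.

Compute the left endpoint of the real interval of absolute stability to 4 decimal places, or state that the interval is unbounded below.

On y'=λy, z=hλ:
  k1=λy_n ⇒ h·k1=z·y_n;  k2=λ(1+18/25z)y_n ⇒ h·k2=z(1+18/25z)y_n
  y_{n+1}/y_n = 1 − 1/5z + 6/5z(1+18/25z) = 1 + z + 108/125z²
  ⇒ R(z) = 1 + z + 108/125z².

Boundary: |R(x)|=1, x<0.
x=-1.23: |R|=1.0771
R=1: x+108/125x²=0 ⇒ x=−125/108=-1.1574; min R=1−1/(4·108/125)=0.7106>−1
Confirm numerically:
  x=-1.075: |R|=0.92346 <1
  x=-0.886: |R|=0.79224 <1
  x=-0.811: |R|=0.75727 <1
  x=-0.696: |R|=0.72254 <1
  x=-1.384: |R|=1.27095 >1
  x=-1.338: |R|=1.20877 >1
  x=-1.294: |R|=1.15271 >1
Interval (-1.1574, 0).

z* = -1.1574.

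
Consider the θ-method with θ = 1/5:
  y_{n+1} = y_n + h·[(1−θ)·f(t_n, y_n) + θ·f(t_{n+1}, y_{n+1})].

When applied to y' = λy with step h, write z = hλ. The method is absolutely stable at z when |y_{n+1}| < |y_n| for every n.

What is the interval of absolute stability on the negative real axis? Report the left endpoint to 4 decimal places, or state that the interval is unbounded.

With y'=λy (z=hλ):
  y_{n+1} = y_n + z·[4/5·y_n + 1/5·y_{n+1}] ⇒ (1 − 1/5z)y_{n+1} = (1 + 4/5z)y_n
  Hence R(z) = (1 + 4/5z)/(1 − 1/5z).

Solve |R(x)|<1 on ℝ⁻.
x=-1.48: |R|=0.1420
R=−1: 1+4/5x = −1+1/5x ⇒ -3/5x=2 ⇒ x=2/(-3/5)=-3.3333
Confirm numerically:
  x=-3.078: |R|=0.90517 <1
  x=-2.675: |R|=0.74267 <1
  x=-2.097: |R|=0.47738 <1
  x=-1.641: |R|=0.23551 <1
  x=-3.618: |R|=1.09909 >1
  x=-3.361: |R|=1.00993 >1
Interval (-3.3333, 0).

(-3.3333, 0).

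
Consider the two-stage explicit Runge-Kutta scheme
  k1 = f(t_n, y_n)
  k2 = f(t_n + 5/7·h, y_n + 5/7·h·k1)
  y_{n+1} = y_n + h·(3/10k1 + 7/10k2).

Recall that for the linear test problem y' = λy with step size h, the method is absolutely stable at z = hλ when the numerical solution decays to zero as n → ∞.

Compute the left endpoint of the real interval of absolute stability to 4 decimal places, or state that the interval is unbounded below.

With y'=λy (z=hλ):
  k1=λy_n ⇒ h·k1=z·y_n;  k2=λ(1+5/7z)y_n ⇒ h·k2=z(1+5/7z)y_n
  y_{n+1}/y_n = 1 + 3/10z + 7/10z(1+5/7z) = 1 + z + 1/2z²
  ⇒ R(z) = 1 + z + 1/2z².

Need |R(x)|<1, x<0.
x=-1.74: |R|=0.7738
R=1: x+1/2x²=0 ⇒ x=−2=-2.0000; min R=1−1/(4·1/2)=0.5000>−1
Confirm numerically:
  x=-1.748: |R|=0.77975 <1
  x=-1.261: |R|=0.53406 <1
  x=-0.998: |R|=0.50000 <1
  x=-2.381: |R|=1.45358 >1
  x=-2.078: |R|=1.08104 >1
Stable set (-2.0000, 0).

z* = -2.0000.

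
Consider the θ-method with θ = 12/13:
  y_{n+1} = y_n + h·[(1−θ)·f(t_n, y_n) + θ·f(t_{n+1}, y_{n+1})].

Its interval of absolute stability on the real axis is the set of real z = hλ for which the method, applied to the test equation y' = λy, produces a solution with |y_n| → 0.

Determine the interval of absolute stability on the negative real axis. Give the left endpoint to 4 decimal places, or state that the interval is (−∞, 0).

Set f=λy, z=hλ:
  y_{n+1} = y_n + z·[1/13·y_n + 12/13·y_{n+1}] ⇒ (1 − 12/13z)y_{n+1} = (1 + 1/13z)y_n
  ⇒ R(z) = (1 + 1/13z)/(1 − 12/13z).

Find x<0 with |R(x)|<1.
x=-0.6: |R|=0.6139
x=-2: |R|=0.2973
x=-10: |R|=0.0226
x=-100: |R|=0.0717
θ=12/13≥1/2 ⇒ |1+1/13x|<|1−12/13x| ∀x<0 ⇒ unbounded interval.

interval (−∞, 0).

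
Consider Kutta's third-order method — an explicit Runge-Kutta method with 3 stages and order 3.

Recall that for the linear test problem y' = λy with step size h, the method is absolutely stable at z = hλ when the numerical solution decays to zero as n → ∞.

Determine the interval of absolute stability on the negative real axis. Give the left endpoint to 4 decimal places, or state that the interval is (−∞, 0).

(-2.5127, 0).

With y'=λy (z=hλ):
  order 3, 3-stage ⇒ R(z)=1+z+z^2/2+z^3/6
  (e.g. R(-1.36)=0.14556, |R|=0.14556)

Boundary: |R(x)|=1, x<0.
x=-1.36: |R|=0.1456
|R(-2.27)|=0.6431 |R(-1.5)|=0.0625 |R(-0.87)|=0.3987
Bisect:
  x_lo=-3.2446 |R|=2.6737  x_hi=-0.3472 |R|=0.7061
  mid=-1.79591 |R|=0.14866 →hi
  mid=-2.52025 |R|=1.01238 →lo
  mid=-2.15808 |R|=0.50457 →hi
  mid=-2.33917 |R|=0.73652 →hi
  mid=-2.42971 |R|=0.86859 →hi
  mid=-2.47498 |R|=0.93898 →hi
  mid=-2.49762 |R|=0.97530 →hi
  mid=-2.50893 |R|=0.99374 →hi
  mid=-2.51459 |R|=1.00304 →lo
  mid=-2.51176 |R|=0.99838 →hi
  ...
  [-2.51282,-2.51265] ⇒ x*=-2.5127
Interval (-2.5127, 0).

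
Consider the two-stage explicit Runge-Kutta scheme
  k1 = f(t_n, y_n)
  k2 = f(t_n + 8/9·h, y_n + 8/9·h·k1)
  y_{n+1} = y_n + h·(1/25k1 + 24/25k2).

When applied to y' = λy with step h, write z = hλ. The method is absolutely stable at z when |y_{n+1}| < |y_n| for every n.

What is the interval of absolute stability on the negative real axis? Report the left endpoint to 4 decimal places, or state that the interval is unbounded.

(-1.1719, 0).

Test eqn y'=λy, z=hλ:
  k1=λy_n ⇒ h·k1=z·y_n;  k2=λ(1+8/9z)y_n ⇒ h·k2=z(1+8/9z)y_n
  y_{n+1}/y_n = 1 + 1/25z + 24/25z(1+8/9z) = 1 + z + 64/75z²
  R(z) = 1 + z + 64/75z².

Find x<0 with |R(x)|<1.
x=-0.36: |R|=0.7506
R=1: x+64/75x²=0 ⇒ x=−75/64=-1.1719; min R=1−1/(4·64/75)=0.7070>−1
Confirm numerically:
  x=-0.774: |R|=0.73721 <1
  x=-0.579: |R|=0.70707 <1
  x=-0.555: |R|=0.70785 <1
  x=-1.325: |R|=1.17313 >1
  x=-1.226: |R|=1.05662 >1
Stable set (-1.1719, 0).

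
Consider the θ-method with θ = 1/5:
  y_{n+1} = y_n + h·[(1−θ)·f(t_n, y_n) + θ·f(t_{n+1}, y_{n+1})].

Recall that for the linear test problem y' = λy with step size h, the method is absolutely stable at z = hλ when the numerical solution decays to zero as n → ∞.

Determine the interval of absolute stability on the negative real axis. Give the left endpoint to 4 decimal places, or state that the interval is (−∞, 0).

Test eqn y'=λy, z=hλ:
  y_{n+1} = y_n + z·[4/5·y_n + 1/5·y_{n+1}] ⇒ (1 − 1/5z)y_{n+1} = (1 + 4/5z)y_n
  R(z) = (1 + 4/5z)/(1 − 1/5z).

Boundary: |R(x)|=1, x<0.
x=-1.8: |R|=0.3235
R=−1: 1+4/5x = −1+1/5x ⇒ -3/5x=2 ⇒ x=2/(-3/5)=-3.3333
Confirm numerically:
  x=-2.945: |R|=0.85337 <1
  x=-2.667: |R|=0.73927 <1
  x=-2.155: |R|=0.50594 <1
  x=-3.785: |R|=1.15424 >1
  x=-3.479: |R|=1.05154 >1
So |R|<1 on (-3.3333, 0).

z∈(-3.3333,0).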